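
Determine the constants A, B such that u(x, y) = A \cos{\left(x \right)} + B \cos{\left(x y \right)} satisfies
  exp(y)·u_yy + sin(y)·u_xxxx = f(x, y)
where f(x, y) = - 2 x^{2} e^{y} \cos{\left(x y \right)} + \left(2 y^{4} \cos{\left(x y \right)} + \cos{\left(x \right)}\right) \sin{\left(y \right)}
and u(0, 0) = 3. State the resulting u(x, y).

Substitute the ansatz u = A \cos{\left(x \right)} + B \cos{\left(x y \right)} into the left-hand side.
Derivatives of the ansatz:
  u_yy = - B x^{2} \cos{\left(x y \right)}
  u_xxxx = A \cos{\left(x \right)} + B y^{4} \cos{\left(x y \right)}
Term by term:
  exp(y)·u_yy = - B x^{2} e^{y} \cos{\left(x y \right)}
  sin(y)·u_xxxx = A \sin{\left(y \right)} \cos{\left(x \right)} + B y^{4} \sin{\left(y \right)} \cos{\left(x y \right)}
So the left-hand side equals
  A \sin{\left(y \right)} \cos{\left(x \right)} - B x^{2} e^{y} \cos{\left(x y \right)} + B y^{4} \sin{\left(y \right)} \cos{\left(x y \right)}
This must equal f(x, y) identically; expanded, f = - 2 x^{2} e^{y} \cos{\left(x y \right)} + 2 y^{4} \sin{\left(y \right)} \cos{\left(x y \right)} + \sin{\left(y \right)} \cos{\left(x \right)}.
Matching coefficients of the independent functions:
  [\sin{\left(y \right)} \cos{\left(x \right)}]:  A = 1
  [x^{2} e^{y} \cos{\left(x y \right)}]:  - B = -2
  [y^{4} \sin{\left(y \right)} \cos{\left(x y \right)}]:  B = 2
Solving: A = 1, B = 2.
Check against the point condition:
  u(0, 0) = 3  ⟹  A + B = 3  ✓
Hence u(x, y) = \cos{\left(x \right)} + 2 \cos{\left(x y \right)}.

Answer: u(x, y) = \cos{\left(x \right)} + 2 \cos{\left(x y \right)}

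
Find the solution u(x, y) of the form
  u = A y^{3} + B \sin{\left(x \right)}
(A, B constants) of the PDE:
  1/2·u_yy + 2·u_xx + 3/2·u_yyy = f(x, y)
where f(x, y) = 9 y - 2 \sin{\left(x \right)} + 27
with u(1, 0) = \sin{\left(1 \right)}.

Substitute the ansatz u = A y^{3} + B \sin{\left(x \right)} into the left-hand side.
Derivatives of the ansatz:
  u_yy = 6 A y
  u_xx = - B \sin{\left(x \right)}
  u_yyy = 6 A
Term by term:
  1/2·u_yy = 3 A y
  2·u_xx = - 2 B \sin{\left(x \right)}
  3/2·u_yyy = 9 A
So the left-hand side equals
  3 A y + 9 A - 2 B \sin{\left(x \right)}
This must equal f(x, y) = 9 y - 2 \sin{\left(x \right)} + 27 identically.
Matching coefficients of the independent functions:
  [constant term]:  9 A = 27
  [y]:  3 A = 9
  [\sin{\left(x \right)}]:  - 2 B = -2
Solving: A = 3, B = 1.
Check against the point condition:
  u(1, 0) = \sin{\left(1 \right)}  ⟹  B \sin{\left(1 \right)} = \sin{\left(1 \right)}  ✓
Hence u(x, y) = 3 y^{3} + \sin{\left(x \right)}.

Answer: u(x, y) = 3 y^{3} + \sin{\left(x \right)}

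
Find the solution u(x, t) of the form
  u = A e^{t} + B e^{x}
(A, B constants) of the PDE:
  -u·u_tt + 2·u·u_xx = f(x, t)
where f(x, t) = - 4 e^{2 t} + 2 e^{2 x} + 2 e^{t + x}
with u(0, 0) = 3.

Substitute the ansatz u = A e^{t} + B e^{x} into the left-hand side.
Derivatives of the ansatz:
  u_tt = A e^{t}
  u_xx = B e^{x}
Term by term:
  -u·u_tt = - A^{2} e^{2 t} - A B e^{t} e^{x}
  2·u·u_xx = 2 A B e^{t} e^{x} + 2 B^{2} e^{2 x}
So the left-hand side equals
  - A^{2} e^{2 t} + A B e^{t} e^{x} + 2 B^{2} e^{2 x}
This must equal f(x, t) identically; expanded, f = - 4 e^{2 t} + 2 e^{t} e^{x} + 2 e^{2 x}.
Matching coefficients of the independent functions:
  [e^{t} e^{x}]:  A B = 2
  [e^{2 t}]:  - A^{2} = -4
  [e^{2 x}]:  2 B^{2} = 2
These equations allow (A, B) = (-2, -1) or (2, 1).
Impose the point condition(s):
  u(0, 0) = 3  ⟹  A + B = 3
Only A = 2, B = 1 satisfies everything.
Hence u(x, t) = 2 e^{t} + e^{x}.

Answer: u(x, t) = 2 e^{t} + e^{x}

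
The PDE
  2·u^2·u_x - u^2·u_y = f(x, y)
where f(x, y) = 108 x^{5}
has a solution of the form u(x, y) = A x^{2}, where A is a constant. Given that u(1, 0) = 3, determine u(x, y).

Substitute the ansatz u = A x^{2} into the left-hand side.
Derivatives of the ansatz:
  u_x = 2 A x
  u_y = 0
Term by term:
  2·u^2·u_x = 4 A^{3} x^{5}
  -u^2·u_y = 0
So the left-hand side equals
  4 A^{3} x^{5}
This must equal f(x, y) = 108 x^{5} identically.
Matching coefficients of the independent functions:
  [x^{5}]:  4 A^{3} = 108
Solving: A = 3.
Check against the point condition:
  u(1, 0) = 3  ⟹  A = 3  ✓
Hence u(x, y) = 3 x^{2}.

Answer: u(x, y) = 3 x^{2}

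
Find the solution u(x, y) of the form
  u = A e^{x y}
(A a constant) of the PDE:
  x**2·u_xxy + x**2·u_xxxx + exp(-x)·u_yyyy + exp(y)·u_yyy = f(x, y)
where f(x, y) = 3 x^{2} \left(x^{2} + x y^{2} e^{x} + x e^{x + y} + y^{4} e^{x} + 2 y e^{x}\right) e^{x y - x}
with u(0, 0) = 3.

Substitute the ansatz u = A e^{x y} into the left-hand side.
Derivatives of the ansatz:
  u_xxy = A x y^{2} e^{x y} + 2 A y e^{x y}
  u_xxxx = A y^{4} e^{x y}
  u_yyyy = A x^{4} e^{x y}
  u_yyy = A x^{3} e^{x y}
Term by term:
  x**2·u_xxy = A x^{3} y^{2} e^{x y} + 2 A x^{2} y e^{x y}
  x**2·u_xxxx = A x^{2} y^{4} e^{x y}
  exp(-x)·u_yyyy = A x^{4} e^{- x} e^{x y}
  exp(y)·u_yyy = A x^{3} e^{y} e^{x y}
So the left-hand side equals
  A x^{4} e^{- x} e^{x y} + A x^{3} y^{2} e^{x y} + A x^{3} e^{y} e^{x y} + A x^{2} y^{4} e^{x y} + 2 A x^{2} y e^{x y}
This must equal f(x, y) identically; expanded, f = 3 x^{4} e^{- x} e^{x y} + 3 x^{3} y^{2} e^{x y} + 3 x^{3} e^{y} e^{x y} + 3 x^{2} y^{4} e^{x y} + 6 x^{2} y e^{x y}.
Matching coefficients of the independent functions:
  [x^{2} y e^{x y}]:  2 A = 6
  [x^{2} y^{4} e^{x y}, x^{3} y^{2} e^{x y}, x^{3} e^{y} e^{x y}, x^{4} e^{- x} e^{x y}]:  A = 3
Solving: A = 3.
Check against the point condition:
  u(0, 0) = 3  ⟹  A = 3  ✓
Hence u(x, y) = 3 e^{x y}.

Answer: u(x, y) = 3 e^{x y}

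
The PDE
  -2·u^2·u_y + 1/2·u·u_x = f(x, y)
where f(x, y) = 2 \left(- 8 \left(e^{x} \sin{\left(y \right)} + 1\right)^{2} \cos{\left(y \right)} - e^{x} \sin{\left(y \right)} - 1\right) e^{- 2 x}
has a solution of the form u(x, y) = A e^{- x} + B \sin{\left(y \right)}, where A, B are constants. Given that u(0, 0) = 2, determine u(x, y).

Substitute the ansatz u = A e^{- x} + B \sin{\left(y \right)} into the left-hand side.
Derivatives of the ansatz:
  u_y = B \cos{\left(y \right)}
  u_x = - A e^{- x}
Term by term:
  -2·u^2·u_y = - 2 A^{2} B e^{- 2 x} \cos{\left(y \right)} - 4 A B^{2} e^{- x} \sin{\left(y \right)} \cos{\left(y \right)} - 2 B^{3} \sin^{2}{\left(y \right)} \cos{\left(y \right)}
  1/2·u·u_x = - \frac{A^{2} e^{- 2 x}}{2} - \frac{A B e^{- x} \sin{\left(y \right)}}{2}
So the left-hand side equals
  - 2 A^{2} B e^{- 2 x} \cos{\left(y \right)} - \frac{A^{2} e^{- 2 x}}{2} - 4 A B^{2} e^{- x} \sin{\left(y \right)} \cos{\left(y \right)} - \frac{A B e^{- x} \sin{\left(y \right)}}{2} - 2 B^{3} \sin^{2}{\left(y \right)} \cos{\left(y \right)}
This must equal f(x, y) identically; expanded, f = - 16 \sin^{2}{\left(y \right)} \cos{\left(y \right)} - 32 e^{- x} \sin{\left(y \right)} \cos{\left(y \right)} - 2 e^{- x} \sin{\left(y \right)} - 16 e^{- 2 x} \cos{\left(y \right)} - 2 e^{- 2 x}.
Matching coefficients of the independent functions:
  [e^{- 2 x} \cos{\left(y \right)}]:  - 2 A^{2} B = -16
  [e^{- x} \sin{\left(y \right)}]:  - \frac{A B}{2} = -2
  [\sin^{2}{\left(y \right)} \cos{\left(y \right)}]:  - 2 B^{3} = -16
  [e^{- x} \sin{\left(y \right)} \cos{\left(y \right)}]:  - 4 A B^{2} = -32
  [e^{- 2 x}]:  - \frac{A^{2}}{2} = -2
Solving: A = 2, B = 2.
Check against the point condition:
  u(0, 0) = 2  ⟹  A = 2  ✓
Hence u(x, y) = 2 \sin{\left(y \right)} + 2 e^{- x}.

Answer: u(x, y) = 2 \sin{\left(y \right)} + 2 e^{- x}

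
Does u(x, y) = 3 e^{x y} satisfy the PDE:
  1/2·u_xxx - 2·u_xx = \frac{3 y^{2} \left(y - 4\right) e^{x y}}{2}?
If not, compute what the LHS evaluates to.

Answer: Yes

Derivation:
Evaluate each term of the left-hand side for u = 3 e^{x y}.
Derivatives:
  u_xxx = 3 y^{3} e^{x y}
  u_xx = 3 y^{2} e^{x y}
Terms:
  1/2·u_xxx = \frac{3 y^{3} e^{x y}}{2}
  -2·u_xx = - 6 y^{2} e^{x y}
Sum: LHS = \frac{3 y^{2} \left(y - 4\right) e^{x y}}{2}
This is exactly the given right-hand side, so u is a solution.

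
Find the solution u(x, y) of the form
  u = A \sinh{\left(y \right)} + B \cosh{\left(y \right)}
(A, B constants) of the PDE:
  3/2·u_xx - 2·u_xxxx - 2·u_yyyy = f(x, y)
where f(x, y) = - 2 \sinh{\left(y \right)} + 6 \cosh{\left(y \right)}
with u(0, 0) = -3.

Substitute the ansatz u = A \sinh{\left(y \right)} + B \cosh{\left(y \right)} into the left-hand side.
Derivatives of the ansatz:
  u_xx = 0
  u_xxxx = 0
  u_yyyy = A \sinh{\left(y \right)} + B \cosh{\left(y \right)}
Term by term:
  3/2·u_xx = 0
  -2·u_xxxx = 0
  -2·u_yyyy = - 2 A \sinh{\left(y \right)} - 2 B \cosh{\left(y \right)}
So the left-hand side equals
  - 2 A \sinh{\left(y \right)} - 2 B \cosh{\left(y \right)}
This must equal f(x, y) = - 2 \sinh{\left(y \right)} + 6 \cosh{\left(y \right)} identically.
Matching coefficients of the independent functions:
  [\sinh{\left(y \right)}]:  - 2 A = -2
  [\cosh{\left(y \right)}]:  - 2 B = 6
Solving: A = 1, B = -3.
Check against the point condition:
  u(0, 0) = -3  ⟹  B = -3  ✓
Hence u(x, y) = \sinh{\left(y \right)} - 3 \cosh{\left(y \right)}.

Answer: u(x, y) = \sinh{\left(y \right)} - 3 \cosh{\left(y \right)}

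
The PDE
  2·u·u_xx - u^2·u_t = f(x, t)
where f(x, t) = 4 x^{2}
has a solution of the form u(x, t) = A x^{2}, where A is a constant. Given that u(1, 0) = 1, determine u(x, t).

Substitute the ansatz u = A x^{2} into the left-hand side.
Derivatives of the ansatz:
  u_xx = 2 A
  u_t = 0
Term by term:
  2·u·u_xx = 4 A^{2} x^{2}
  -u^2·u_t = 0
So the left-hand side equals
  4 A^{2} x^{2}
This must equal f(x, t) = 4 x^{2} identically.
Matching coefficients of the independent functions:
  [x^{2}]:  4 A^{2} = 4
These equations allow (A) = (-1) or (1).
Impose the point condition(s):
  u(1, 0) = 1  ⟹  A = 1
Only A = 1 satisfies everything.
Hence u(x, t) = x^{2}.

Answer: u(x, t) = x^{2}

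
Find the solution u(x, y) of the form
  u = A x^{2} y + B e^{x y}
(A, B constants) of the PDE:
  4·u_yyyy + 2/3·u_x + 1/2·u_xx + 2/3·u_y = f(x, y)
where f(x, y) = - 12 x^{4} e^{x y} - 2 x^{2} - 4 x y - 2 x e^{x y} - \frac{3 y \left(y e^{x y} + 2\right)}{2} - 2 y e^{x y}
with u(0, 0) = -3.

Substitute the ansatz u = A x^{2} y + B e^{x y} into the left-hand side.
Derivatives of the ansatz:
  u_yyyy = B x^{4} e^{x y}
  u_x = 2 A x y + B y e^{x y}
  u_xx = 2 A y + B y^{2} e^{x y}
  u_y = A x^{2} + B x e^{x y}
Term by term:
  4·u_yyyy = 4 B x^{4} e^{x y}
  2/3·u_x = \frac{4 A x y}{3} + \frac{2 B y e^{x y}}{3}
  1/2·u_xx = A y + \frac{B y^{2} e^{x y}}{2}
  2/3·u_y = \frac{2 A x^{2}}{3} + \frac{2 B x e^{x y}}{3}
So the left-hand side equals
  \frac{2 A x^{2}}{3} + \frac{4 A x y}{3} + A y + 4 B x^{4} e^{x y} + \frac{2 B x e^{x y}}{3} + \frac{B y^{2} e^{x y}}{2} + \frac{2 B y e^{x y}}{3}
This must equal f(x, y) identically; expanded, f = - 12 x^{4} e^{x y} - 2 x^{2} - 4 x y - 2 x e^{x y} - \frac{3 y^{2} e^{x y}}{2} - 2 y e^{x y} - 3 y.
Matching coefficients of the independent functions:
  [x^{2}]:  \frac{2 A}{3} = -2
  [y]:  A = -3
  [x y]:  \frac{4 A}{3} = -4
  [x e^{x y}, y e^{x y}]:  \frac{2 B}{3} = -2
  [x^{4} e^{x y}]:  4 B = -12
  [y^{2} e^{x y}]:  \frac{B}{2} = - \frac{3}{2}
Solving: A = -3, B = -3.
Check against the point condition:
  u(0, 0) = -3  ⟹  B = -3  ✓
Hence u(x, y) = - 3 x^{2} y - 3 e^{x y}.

Answer: u(x, y) = - 3 x^{2} y - 3 e^{x y}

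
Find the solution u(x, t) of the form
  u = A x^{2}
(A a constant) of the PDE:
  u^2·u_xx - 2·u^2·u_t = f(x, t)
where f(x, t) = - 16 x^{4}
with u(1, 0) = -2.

Substitute the ansatz u = A x^{2} into the left-hand side.
Derivatives of the ansatz:
  u_xx = 2 A
  u_t = 0
Term by term:
  u^2·u_xx = 2 A^{3} x^{4}
  -2·u^2·u_t = 0
So the left-hand side equals
  2 A^{3} x^{4}
This must equal f(x, t) = - 16 x^{4} identically.
Matching coefficients of the independent functions:
  [x^{4}]:  2 A^{3} = -16
Solving: A = -2.
Check against the point condition:
  u(1, 0) = -2  ⟹  A = -2  ✓
Hence u(x, t) = - 2 x^{2}.

Answer: u(x, t) = - 2 x^{2}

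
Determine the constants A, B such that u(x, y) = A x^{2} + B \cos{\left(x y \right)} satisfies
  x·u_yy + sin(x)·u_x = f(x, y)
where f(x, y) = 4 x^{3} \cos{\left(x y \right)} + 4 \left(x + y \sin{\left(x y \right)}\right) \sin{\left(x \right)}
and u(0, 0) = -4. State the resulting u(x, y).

Substitute the ansatz u = A x^{2} + B \cos{\left(x y \right)} into the left-hand side.
Derivatives of the ansatz:
  u_yy = - B x^{2} \cos{\left(x y \right)}
  u_x = 2 A x - B y \sin{\left(x y \right)}
Term by term:
  x·u_yy = - B x^{3} \cos{\left(x y \right)}
  sin(x)·u_x = 2 A x \sin{\left(x \right)} - B y \sin{\left(x \right)} \sin{\left(x y \right)}
So the left-hand side equals
  2 A x \sin{\left(x \right)} - B x^{3} \cos{\left(x y \right)} - B y \sin{\left(x \right)} \sin{\left(x y \right)}
This must equal f(x, y) identically; expanded, f = 4 x^{3} \cos{\left(x y \right)} + 4 x \sin{\left(x \right)} + 4 y \sin{\left(x \right)} \sin{\left(x y \right)}.
Matching coefficients of the independent functions:
  [x \sin{\left(x \right)}]:  2 A = 4
  [x^{3} \cos{\left(x y \right)}, y \sin{\left(x \right)} \sin{\left(x y \right)}]:  - B = 4
Solving: A = 2, B = -4.
Check against the point condition:
  u(0, 0) = -4  ⟹  B = -4  ✓
Hence u(x, y) = 2 x^{2} - 4 \cos{\left(x y \right)}.

Answer: u(x, y) = 2 x^{2} - 4 \cos{\left(x y \right)}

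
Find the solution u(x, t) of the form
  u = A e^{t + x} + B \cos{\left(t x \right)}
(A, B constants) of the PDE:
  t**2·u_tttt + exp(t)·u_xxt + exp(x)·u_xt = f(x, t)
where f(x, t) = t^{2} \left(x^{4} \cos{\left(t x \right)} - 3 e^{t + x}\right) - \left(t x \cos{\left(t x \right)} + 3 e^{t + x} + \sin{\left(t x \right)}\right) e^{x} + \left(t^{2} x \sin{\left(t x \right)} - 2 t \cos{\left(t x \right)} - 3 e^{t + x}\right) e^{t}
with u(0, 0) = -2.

Substitute the ansatz u = A e^{t + x} + B \cos{\left(t x \right)} into the left-hand side.
Derivatives of the ansatz:
  u_tttt = A e^{t} e^{x} + B x^{4} \cos{\left(t x \right)}
  u_xxt = A e^{t} e^{x} + B t^{2} x \sin{\left(t x \right)} - 2 B t \cos{\left(t x \right)}
  u_xt = A e^{t} e^{x} - B t x \cos{\left(t x \right)} - B \sin{\left(t x \right)}
Term by term:
  t**2·u_tttt = A t^{2} e^{t} e^{x} + B t^{2} x^{4} \cos{\left(t x \right)}
  exp(t)·u_xxt = A e^{2 t} e^{x} + B t^{2} x e^{t} \sin{\left(t x \right)} - 2 B t e^{t} \cos{\left(t x \right)}
  exp(x)·u_xt = A e^{t} e^{2 x} - B t x e^{x} \cos{\left(t x \right)} - B e^{x} \sin{\left(t x \right)}
So the left-hand side equals
  A t^{2} e^{t} e^{x} + A e^{2 t} e^{x} + A e^{t} e^{2 x} + B t^{2} x^{4} \cos{\left(t x \right)} + B t^{2} x e^{t} \sin{\left(t x \right)} - B t x e^{x} \cos{\left(t x \right)} - 2 B t e^{t} \cos{\left(t x \right)} - B e^{x} \sin{\left(t x \right)}
This must equal f(x, t) identically; expanded, f = t^{2} x^{4} \cos{\left(t x \right)} + t^{2} x e^{t} \sin{\left(t x \right)} - 3 t^{2} e^{t} e^{x} - t x e^{x} \cos{\left(t x \right)} - 2 t e^{t} \cos{\left(t x \right)} - 3 e^{2 t} e^{x} - 3 e^{t} e^{2 x} - e^{x} \sin{\left(t x \right)}.
Matching coefficients of the independent functions:
  [e^{t} e^{2 x}, e^{2 t} e^{x}, t^{2} e^{t} e^{x}]:  A = -3
  [e^{x} \sin{\left(t x \right)}, t x e^{x} \cos{\left(t x \right)}]:  - B = -1
  [t e^{t} \cos{\left(t x \right)}]:  - 2 B = -2
  [t^{2} x^{4} \cos{\left(t x \right)}, t^{2} x e^{t} \sin{\left(t x \right)}]:  B = 1
Solving: A = -3, B = 1.
Check against the point condition:
  u(0, 0) = -2  ⟹  A + B = -2  ✓
Hence u(x, t) = - 3 e^{t + x} + \cos{\left(t x \right)}.

Answer: u(x, t) = - 3 e^{t + x} + \cos{\left(t x \right)}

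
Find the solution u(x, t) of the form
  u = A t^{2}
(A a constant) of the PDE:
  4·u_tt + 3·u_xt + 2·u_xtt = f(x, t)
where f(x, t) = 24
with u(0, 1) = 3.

Substitute the ansatz u = A t^{2} into the left-hand side.
Derivatives of the ansatz:
  u_tt = 2 A
  u_xt = 0
  u_xtt = 0
Term by term:
  4·u_tt = 8 A
  3·u_xt = 0
  2·u_xtt = 0
So the left-hand side equals
  8 A
This must equal f(x, t) = 24 identically.
Matching coefficients of the independent functions:
  [constant term]:  8 A = 24
Solving: A = 3.
Check against the point condition:
  u(0, 1) = 3  ⟹  A = 3  ✓
Hence u(x, t) = 3 t^{2}.

Answer: u(x, t) = 3 t^{2}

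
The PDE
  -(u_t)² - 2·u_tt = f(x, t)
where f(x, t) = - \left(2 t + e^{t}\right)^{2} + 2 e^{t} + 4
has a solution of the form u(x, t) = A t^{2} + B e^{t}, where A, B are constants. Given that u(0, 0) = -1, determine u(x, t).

Substitute the ansatz u = A t^{2} + B e^{t} into the left-hand side.
Derivatives of the ansatz:
  u_t = 2 A t + B e^{t}
  u_tt = 2 A + B e^{t}
Term by term:
  -(u_t)² = - 4 A^{2} t^{2} - 4 A B t e^{t} - B^{2} e^{2 t}
  -2·u_tt = - 4 A - 2 B e^{t}
So the left-hand side equals
  - 4 A^{2} t^{2} - 4 A B t e^{t} - 4 A - B^{2} e^{2 t} - 2 B e^{t}
This must equal f(x, t) identically; expanded, f = - 4 t^{2} - 4 t e^{t} - e^{2 t} + 2 e^{t} + 4.
Matching coefficients of the independent functions:
  [constant term]:  - 4 A = 4
  [t^{2}]:  - 4 A^{2} = -4
  [t e^{t}]:  - 4 A B = -4
  [e^{t}]:  - 2 B = 2
  [e^{2 t}]:  - B^{2} = -1
Solving: A = -1, B = -1.
Check against the point condition:
  u(0, 0) = -1  ⟹  B = -1  ✓
Hence u(x, t) = - t^{2} - e^{t}.

Answer: u(x, t) = - t^{2} - e^{t}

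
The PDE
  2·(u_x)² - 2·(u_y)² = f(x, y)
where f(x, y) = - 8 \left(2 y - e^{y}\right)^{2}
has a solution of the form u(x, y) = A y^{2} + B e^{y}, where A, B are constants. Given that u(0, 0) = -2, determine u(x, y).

Answer: u(x, y) = 2 y^{2} - 2 e^{y}

Derivation:
Substitute the ansatz u = A y^{2} + B e^{y} into the left-hand side.
Derivatives of the ansatz:
  u_x = 0
  u_y = 2 A y + B e^{y}
Term by term:
  2·(u_x)² = 0
  -2·(u_y)² = - 8 A^{2} y^{2} - 8 A B y e^{y} - 2 B^{2} e^{2 y}
So the left-hand side equals
  - 8 A^{2} y^{2} - 8 A B y e^{y} - 2 B^{2} e^{2 y}
This must equal f(x, y) identically; expanded, f = - 32 y^{2} + 32 y e^{y} - 8 e^{2 y}.
Matching coefficients of the independent functions:
  [y^{2}]:  - 8 A^{2} = -32
  [y e^{y}]:  - 8 A B = 32
  [e^{2 y}]:  - 2 B^{2} = -8
These equations allow (A, B) = (-2, 2) or (2, -2).
Impose the point condition(s):
  u(0, 0) = -2  ⟹  B = -2
Only A = 2, B = -2 satisfies everything.
Hence u(x, y) = 2 y^{2} - 2 e^{y}.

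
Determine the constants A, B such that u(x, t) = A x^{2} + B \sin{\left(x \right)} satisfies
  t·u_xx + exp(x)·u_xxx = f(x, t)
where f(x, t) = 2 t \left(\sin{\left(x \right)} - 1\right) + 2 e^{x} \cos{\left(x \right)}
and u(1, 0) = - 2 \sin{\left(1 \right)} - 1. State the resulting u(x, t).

Substitute the ansatz u = A x^{2} + B \sin{\left(x \right)} into the left-hand side.
Derivatives of the ansatz:
  u_xx = 2 A - B \sin{\left(x \right)}
  u_xxx = - B \cos{\left(x \right)}
Term by term:
  t·u_xx = 2 A t - B t \sin{\left(x \right)}
  exp(x)·u_xxx = - B e^{x} \cos{\left(x \right)}
So the left-hand side equals
  2 A t - B t \sin{\left(x \right)} - B e^{x} \cos{\left(x \right)}
This must equal f(x, t) = 2 t \left(\sin{\left(x \right)} - 1\right) + 2 e^{x} \cos{\left(x \right)} identically.
Matching coefficients of the independent functions:
  [t]:  2 A = -2
  [t \sin{\left(x \right)}, e^{x} \cos{\left(x \right)}]:  - B = 2
Solving: A = -1, B = -2.
Check against the point condition:
  u(1, 0) = - 2 \sin{\left(1 \right)} - 1  ⟹  A + B \sin{\left(1 \right)} = - 2 \sin{\left(1 \right)} - 1  ✓
Hence u(x, t) = - x^{2} - 2 \sin{\left(x \right)}.

Answer: u(x, t) = - x^{2} - 2 \sin{\left(x \right)}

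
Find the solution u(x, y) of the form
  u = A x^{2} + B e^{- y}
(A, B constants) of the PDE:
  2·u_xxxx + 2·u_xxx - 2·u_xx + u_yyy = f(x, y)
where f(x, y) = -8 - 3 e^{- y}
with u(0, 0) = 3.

Substitute the ansatz u = A x^{2} + B e^{- y} into the left-hand side.
Derivatives of the ansatz:
  u_xxxx = 0
  u_xxx = 0
  u_xx = 2 A
  u_yyy = - B e^{- y}
Term by term:
  2·u_xxxx = 0
  2·u_xxx = 0
  -2·u_xx = - 4 A
  u_yyy = - B e^{- y}
So the left-hand side equals
  - 4 A - B e^{- y}
This must equal f(x, y) = -8 - 3 e^{- y} identically.
Matching coefficients of the independent functions:
  [constant term]:  - 4 A = -8
  [e^{- y}]:  - B = -3
Solving: A = 2, B = 3.
Check against the point condition:
  u(0, 0) = 3  ⟹  B = 3  ✓
Hence u(x, y) = 2 x^{2} + 3 e^{- y}.

Answer: u(x, y) = 2 x^{2} + 3 e^{- y}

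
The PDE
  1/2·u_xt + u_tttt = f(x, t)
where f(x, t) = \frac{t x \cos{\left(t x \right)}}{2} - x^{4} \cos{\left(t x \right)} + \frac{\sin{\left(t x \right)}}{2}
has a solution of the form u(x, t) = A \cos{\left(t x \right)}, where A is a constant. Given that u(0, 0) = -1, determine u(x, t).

Substitute the ansatz u = A \cos{\left(t x \right)} into the left-hand side.
Derivatives of the ansatz:
  u_xt = - A t x \cos{\left(t x \right)} - A \sin{\left(t x \right)}
  u_tttt = A x^{4} \cos{\left(t x \right)}
Term by term:
  1/2·u_xt = - \frac{A t x \cos{\left(t x \right)}}{2} - \frac{A \sin{\left(t x \right)}}{2}
  u_tttt = A x^{4} \cos{\left(t x \right)}
So the left-hand side equals
  - \frac{A t x \cos{\left(t x \right)}}{2} + A x^{4} \cos{\left(t x \right)} - \frac{A \sin{\left(t x \right)}}{2}
This must equal f(x, t) = \frac{t x \cos{\left(t x \right)}}{2} - x^{4} \cos{\left(t x \right)} + \frac{\sin{\left(t x \right)}}{2} identically.
Matching coefficients of the independent functions:
  [x^{4} \cos{\left(t x \right)}]:  A = -1
  [t x \cos{\left(t x \right)}, \sin{\left(t x \right)}]:  - \frac{A}{2} = \frac{1}{2}
Solving: A = -1.
Check against the point condition:
  u(0, 0) = -1  ⟹  A = -1  ✓
Hence u(x, t) = - \cos{\left(t x \right)}.

Answer: u(x, t) = - \cos{\left(t x \right)}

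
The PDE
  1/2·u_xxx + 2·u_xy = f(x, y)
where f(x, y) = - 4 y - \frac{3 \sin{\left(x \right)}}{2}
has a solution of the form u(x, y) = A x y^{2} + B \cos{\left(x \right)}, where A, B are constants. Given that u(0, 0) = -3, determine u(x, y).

Substitute the ansatz u = A x y^{2} + B \cos{\left(x \right)} into the left-hand side.
Derivatives of the ansatz:
  u_xxx = B \sin{\left(x \right)}
  u_xy = 2 A y
Term by term:
  1/2·u_xxx = \frac{B \sin{\left(x \right)}}{2}
  2·u_xy = 4 A y
So the left-hand side equals
  4 A y + \frac{B \sin{\left(x \right)}}{2}
This must equal f(x, y) = - 4 y - \frac{3 \sin{\left(x \right)}}{2} identically.
Matching coefficients of the independent functions:
  [y]:  4 A = -4
  [\sin{\left(x \right)}]:  \frac{B}{2} = - \frac{3}{2}
Solving: A = -1, B = -3.
Check against the point condition:
  u(0, 0) = -3  ⟹  B = -3  ✓
Hence u(x, y) = - x y^{2} - 3 \cos{\left(x \right)}.

Answer: u(x, y) = - x y^{2} - 3 \cos{\left(x \right)}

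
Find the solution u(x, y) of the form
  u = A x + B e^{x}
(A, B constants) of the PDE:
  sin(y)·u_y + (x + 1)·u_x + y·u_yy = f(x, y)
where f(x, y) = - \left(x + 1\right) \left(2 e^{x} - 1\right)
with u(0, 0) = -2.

Answer: u(x, y) = x - 2 e^{x}

Derivation:
Substitute the ansatz u = A x + B e^{x} into the left-hand side.
Derivatives of the ansatz:
  u_y = 0
  u_x = A + B e^{x}
  u_yy = 0
Term by term:
  sin(y)·u_y = 0
  (x + 1)·u_x = A x + A + B x e^{x} + B e^{x}
  y·u_yy = 0
So the left-hand side equals
  A x + A + B x e^{x} + B e^{x}
This must equal f(x, y) identically; expanded, f = - 2 x e^{x} + x - 2 e^{x} + 1.
Matching coefficients of the independent functions:
  [constant term, x]:  A = 1
  [x e^{x}, e^{x}]:  B = -2
Solving: A = 1, B = -2.
Check against the point condition:
  u(0, 0) = -2  ⟹  B = -2  ✓
Hence u(x, y) = x - 2 e^{x}.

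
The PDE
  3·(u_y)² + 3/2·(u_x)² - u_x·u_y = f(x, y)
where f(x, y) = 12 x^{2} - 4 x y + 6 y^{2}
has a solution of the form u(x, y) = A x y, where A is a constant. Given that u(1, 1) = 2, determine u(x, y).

Substitute the ansatz u = A x y into the left-hand side.
Derivatives of the ansatz:
  u_y = A x
  u_x = A y
Term by term:
  3·(u_y)² = 3 A^{2} x^{2}
  3/2·(u_x)² = \frac{3 A^{2} y^{2}}{2}
  -u_x·u_y = - A^{2} x y
So the left-hand side equals
  3 A^{2} x^{2} - A^{2} x y + \frac{3 A^{2} y^{2}}{2}
This must equal f(x, y) = 12 x^{2} - 4 x y + 6 y^{2} identically.
Matching coefficients of the independent functions:
  [x^{2}]:  3 A^{2} = 12
  [y^{2}]:  \frac{3 A^{2}}{2} = 6
  [x y]:  - A^{2} = -4
These equations allow (A) = (-2) or (2).
Impose the point condition(s):
  u(1, 1) = 2  ⟹  A = 2
Only A = 2 satisfies everything.
Hence u(x, y) = 2 x y.

Answer: u(x, y) = 2 x y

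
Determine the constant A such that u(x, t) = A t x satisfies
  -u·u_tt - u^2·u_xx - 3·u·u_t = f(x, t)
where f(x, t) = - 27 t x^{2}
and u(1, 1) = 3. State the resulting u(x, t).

Substitute the ansatz u = A t x into the left-hand side.
Derivatives of the ansatz:
  u_tt = 0
  u_xx = 0
  u_t = A x
Term by term:
  -u·u_tt = 0
  -u^2·u_xx = 0
  -3·u·u_t = - 3 A^{2} t x^{2}
So the left-hand side equals
  - 3 A^{2} t x^{2}
This must equal f(x, t) = - 27 t x^{2} identically.
Matching coefficients of the independent functions:
  [t x^{2}]:  - 3 A^{2} = -27
These equations allow (A) = (-3) or (3).
Impose the point condition(s):
  u(1, 1) = 3  ⟹  A = 3
Only A = 3 satisfies everything.
Hence u(x, t) = 3 t x.

Answer: u(x, t) = 3 t x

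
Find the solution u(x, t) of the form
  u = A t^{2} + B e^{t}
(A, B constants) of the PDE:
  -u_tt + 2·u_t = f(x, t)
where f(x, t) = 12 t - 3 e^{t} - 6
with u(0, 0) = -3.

Answer: u(x, t) = 3 t^{2} - 3 e^{t}

Derivation:
Substitute the ansatz u = A t^{2} + B e^{t} into the left-hand side.
Derivatives of the ansatz:
  u_tt = 2 A + B e^{t}
  u_t = 2 A t + B e^{t}
Term by term:
  -u_tt = - 2 A - B e^{t}
  2·u_t = 4 A t + 2 B e^{t}
So the left-hand side equals
  4 A t - 2 A + B e^{t}
This must equal f(x, t) = 12 t - 3 e^{t} - 6 identically.
Matching coefficients of the independent functions:
  [constant term]:  - 2 A = -6
  [t]:  4 A = 12
  [e^{t}]:  B = -3
Solving: A = 3, B = -3.
Check against the point condition:
  u(0, 0) = -3  ⟹  B = -3  ✓
Hence u(x, t) = 3 t^{2} - 3 e^{t}.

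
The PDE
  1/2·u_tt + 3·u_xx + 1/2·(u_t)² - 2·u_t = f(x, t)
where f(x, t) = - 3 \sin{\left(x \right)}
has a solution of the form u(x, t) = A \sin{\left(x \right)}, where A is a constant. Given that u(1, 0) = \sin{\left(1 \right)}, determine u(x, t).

Substitute the ansatz u = A \sin{\left(x \right)} into the left-hand side.
Derivatives of the ansatz:
  u_tt = 0
  u_xx = - A \sin{\left(x \right)}
  u_t = 0
Term by term:
  1/2·u_tt = 0
  3·u_xx = - 3 A \sin{\left(x \right)}
  1/2·(u_t)² = 0
  -2·u_t = 0
So the left-hand side equals
  - 3 A \sin{\left(x \right)}
This must equal f(x, t) = - 3 \sin{\left(x \right)} identically.
Matching coefficients of the independent functions:
  [\sin{\left(x \right)}]:  - 3 A = -3
Solving: A = 1.
Check against the point condition:
  u(1, 0) = \sin{\left(1 \right)}  ⟹  A \sin{\left(1 \right)} = \sin{\left(1 \right)}  ✓
Hence u(x, t) = \sin{\left(x \right)}.

Answer: u(x, t) = \sin{\left(x \right)}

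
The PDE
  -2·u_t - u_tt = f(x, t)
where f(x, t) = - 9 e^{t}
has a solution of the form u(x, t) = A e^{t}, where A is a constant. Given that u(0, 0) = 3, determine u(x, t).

Substitute the ansatz u = A e^{t} into the left-hand side.
Derivatives of the ansatz:
  u_t = A e^{t}
  u_tt = A e^{t}
Term by term:
  -2·u_t = - 2 A e^{t}
  -u_tt = - A e^{t}
So the left-hand side equals
  - 3 A e^{t}
This must equal f(x, t) = - 9 e^{t} identically.
Matching coefficients of the independent functions:
  [e^{t}]:  - 3 A = -9
Solving: A = 3.
Check against the point condition:
  u(0, 0) = 3  ⟹  A = 3  ✓
Hence u(x, t) = 3 e^{t}.

Answer: u(x, t) = 3 e^{t}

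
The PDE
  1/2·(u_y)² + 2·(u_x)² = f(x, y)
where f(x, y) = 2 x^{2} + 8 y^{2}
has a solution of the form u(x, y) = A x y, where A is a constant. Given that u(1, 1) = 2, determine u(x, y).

Substitute the ansatz u = A x y into the left-hand side.
Derivatives of the ansatz:
  u_y = A x
  u_x = A y
Term by term:
  1/2·(u_y)² = \frac{A^{2} x^{2}}{2}
  2·(u_x)² = 2 A^{2} y^{2}
So the left-hand side equals
  \frac{A^{2} x^{2}}{2} + 2 A^{2} y^{2}
This must equal f(x, y) = 2 x^{2} + 8 y^{2} identically.
Matching coefficients of the independent functions:
  [x^{2}]:  \frac{A^{2}}{2} = 2
  [y^{2}]:  2 A^{2} = 8
These equations allow (A) = (-2) or (2).
Impose the point condition(s):
  u(1, 1) = 2  ⟹  A = 2
Only A = 2 satisfies everything.
Hence u(x, y) = 2 x y.

Answer: u(x, y) = 2 x y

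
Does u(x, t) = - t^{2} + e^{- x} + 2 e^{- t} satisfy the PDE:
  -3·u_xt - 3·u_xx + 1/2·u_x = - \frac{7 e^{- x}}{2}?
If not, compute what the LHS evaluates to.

Answer: Yes

Derivation:
Evaluate each term of the left-hand side for u = - t^{2} + e^{- x} + 2 e^{- t}.
Derivatives:
  u_xt = 0
  u_xx = e^{- x}
  u_x = - e^{- x}
Terms:
  -3·u_xt = 0
  -3·u_xx = - 3 e^{- x}
  1/2·u_x = - \frac{e^{- x}}{2}
Sum: LHS = - \frac{7 e^{- x}}{2}
This is exactly the given right-hand side, so u is a solution.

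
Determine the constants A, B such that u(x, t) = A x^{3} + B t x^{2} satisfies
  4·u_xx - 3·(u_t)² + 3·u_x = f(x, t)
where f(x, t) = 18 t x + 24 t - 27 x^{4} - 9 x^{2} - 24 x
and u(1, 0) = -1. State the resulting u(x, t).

Substitute the ansatz u = A x^{3} + B t x^{2} into the left-hand side.
Derivatives of the ansatz:
  u_xx = 6 A x + 2 B t
  u_t = B x^{2}
  u_x = 3 A x^{2} + 2 B t x
Term by term:
  4·u_xx = 24 A x + 8 B t
  -3·(u_t)² = - 3 B^{2} x^{4}
  3·u_x = 9 A x^{2} + 6 B t x
So the left-hand side equals
  9 A x^{2} + 24 A x - 3 B^{2} x^{4} + 6 B t x + 8 B t
This must equal f(x, t) = 18 t x + 24 t - 27 x^{4} - 9 x^{2} - 24 x identically.
Matching coefficients of the independent functions:
  [t]:  8 B = 24
  [x]:  24 A = -24
  [x^{2}]:  9 A = -9
  [x^{4}]:  - 3 B^{2} = -27
  [t x]:  6 B = 18
Solving: A = -1, B = 3.
Check against the point condition:
  u(1, 0) = -1  ⟹  A = -1  ✓
Hence u(x, t) = 3 t x^{2} - x^{3}.

Answer: u(x, t) = 3 t x^{2} - x^{3}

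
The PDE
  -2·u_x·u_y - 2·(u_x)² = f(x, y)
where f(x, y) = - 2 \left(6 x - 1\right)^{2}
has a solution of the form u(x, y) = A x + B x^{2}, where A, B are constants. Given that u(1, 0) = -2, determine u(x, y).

Substitute the ansatz u = A x + B x^{2} into the left-hand side.
Derivatives of the ansatz:
  u_x = A + 2 B x
  u_y = 0
Term by term:
  -2·u_x·u_y = 0
  -2·(u_x)² = - 2 A^{2} - 8 A B x - 8 B^{2} x^{2}
So the left-hand side equals
  - 2 A^{2} - 8 A B x - 8 B^{2} x^{2}
This must equal f(x, y) identically; expanded, f = - 72 x^{2} + 24 x - 2.
Matching coefficients of the independent functions:
  [constant term]:  - 2 A^{2} = -2
  [x]:  - 8 A B = 24
  [x^{2}]:  - 8 B^{2} = -72
These equations allow (A, B) = (-1, 3) or (1, -3).
Impose the point condition(s):
  u(1, 0) = -2  ⟹  A + B = -2
Only A = 1, B = -3 satisfies everything.
Hence u(x, y) = - 3 x^{2} + x.

Answer: u(x, y) = - 3 x^{2} + x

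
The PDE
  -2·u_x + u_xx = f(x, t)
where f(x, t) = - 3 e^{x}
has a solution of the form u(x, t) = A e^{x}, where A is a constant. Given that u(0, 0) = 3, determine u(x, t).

Answer: u(x, t) = 3 e^{x}

Derivation:
Substitute the ansatz u = A e^{x} into the left-hand side.
Derivatives of the ansatz:
  u_x = A e^{x}
  u_xx = A e^{x}
Term by term:
  -2·u_x = - 2 A e^{x}
  u_xx = A e^{x}
So the left-hand side equals
  - A e^{x}
This must equal f(x, t) = - 3 e^{x} identically.
Matching coefficients of the independent functions:
  [e^{x}]:  - A = -3
Solving: A = 3.
Check against the point condition:
  u(0, 0) = 3  ⟹  A = 3  ✓
Hence u(x, t) = 3 e^{x}.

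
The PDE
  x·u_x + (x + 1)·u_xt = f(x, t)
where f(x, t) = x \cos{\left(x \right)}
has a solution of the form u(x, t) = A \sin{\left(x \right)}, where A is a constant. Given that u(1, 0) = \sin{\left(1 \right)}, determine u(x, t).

Substitute the ansatz u = A \sin{\left(x \right)} into the left-hand side.
Derivatives of the ansatz:
  u_x = A \cos{\left(x \right)}
  u_xt = 0
Term by term:
  x·u_x = A x \cos{\left(x \right)}
  (x + 1)·u_xt = 0
So the left-hand side equals
  A x \cos{\left(x \right)}
This must equal f(x, t) = x \cos{\left(x \right)} identically.
Matching coefficients of the independent functions:
  [x \cos{\left(x \right)}]:  A = 1
Solving: A = 1.
Check against the point condition:
  u(1, 0) = \sin{\left(1 \right)}  ⟹  A \sin{\left(1 \right)} = \sin{\left(1 \right)}  ✓
Hence u(x, t) = \sin{\left(x \right)}.

Answer: u(x, t) = \sin{\left(x \right)}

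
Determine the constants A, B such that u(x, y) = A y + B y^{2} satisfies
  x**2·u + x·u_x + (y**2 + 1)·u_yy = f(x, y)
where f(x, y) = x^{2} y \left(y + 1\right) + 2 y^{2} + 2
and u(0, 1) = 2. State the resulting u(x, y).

Substitute the ansatz u = A y + B y^{2} into the left-hand side.
Derivatives of the ansatz:
  u_x = 0
  u_yy = 2 B
Term by term:
  x**2·u = A x^{2} y + B x^{2} y^{2}
  x·u_x = 0
  (y**2 + 1)·u_yy = 2 B y^{2} + 2 B
So the left-hand side equals
  A x^{2} y + B x^{2} y^{2} + 2 B y^{2} + 2 B
This must equal f(x, y) identically; expanded, f = x^{2} y^{2} + x^{2} y + 2 y^{2} + 2.
Matching coefficients of the independent functions:
  [constant term, y^{2}]:  2 B = 2
  [x^{2} y]:  A = 1
  [x^{2} y^{2}]:  B = 1
Solving: A = 1, B = 1.
Check against the point condition:
  u(0, 1) = 2  ⟹  A + B = 2  ✓
Hence u(x, y) = y^{2} + y.

Answer: u(x, y) = y^{2} + y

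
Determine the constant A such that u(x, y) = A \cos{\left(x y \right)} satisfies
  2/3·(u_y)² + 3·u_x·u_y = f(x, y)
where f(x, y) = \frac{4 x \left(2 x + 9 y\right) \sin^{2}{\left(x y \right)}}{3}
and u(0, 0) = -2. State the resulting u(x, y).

Substitute the ansatz u = A \cos{\left(x y \right)} into the left-hand side.
Derivatives of the ansatz:
  u_y = - A x \sin{\left(x y \right)}
  u_x = - A y \sin{\left(x y \right)}
Term by term:
  2/3·(u_y)² = \frac{2 A^{2} x^{2} \sin^{2}{\left(x y \right)}}{3}
  3·u_x·u_y = 3 A^{2} x y \sin^{2}{\left(x y \right)}
So the left-hand side equals
  \frac{2 A^{2} x^{2} \sin^{2}{\left(x y \right)}}{3} + 3 A^{2} x y \sin^{2}{\left(x y \right)}
This must equal f(x, y) identically; expanded, f = \frac{8 x^{2} \sin^{2}{\left(x y \right)}}{3} + 12 x y \sin^{2}{\left(x y \right)}.
Matching coefficients of the independent functions:
  [x^{2} \sin^{2}{\left(x y \right)}]:  \frac{2 A^{2}}{3} = \frac{8}{3}
  [x y \sin^{2}{\left(x y \right)}]:  3 A^{2} = 12
These equations allow (A) = (-2) or (2).
Impose the point condition(s):
  u(0, 0) = -2  ⟹  A = -2
Only A = -2 satisfies everything.
Hence u(x, y) = - 2 \cos{\left(x y \right)}.

Answer: u(x, y) = - 2 \cos{\left(x y \right)}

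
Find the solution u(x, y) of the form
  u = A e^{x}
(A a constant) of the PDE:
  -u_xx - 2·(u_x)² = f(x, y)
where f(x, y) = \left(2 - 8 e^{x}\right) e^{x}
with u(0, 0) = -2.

Substitute the ansatz u = A e^{x} into the left-hand side.
Derivatives of the ansatz:
  u_xx = A e^{x}
  u_x = A e^{x}
Term by term:
  -u_xx = - A e^{x}
  -2·(u_x)² = - 2 A^{2} e^{2 x}
So the left-hand side equals
  - 2 A^{2} e^{2 x} - A e^{x}
This must equal f(x, y) identically; expanded, f = - 8 e^{2 x} + 2 e^{x}.
Matching coefficients of the independent functions:
  [e^{x}]:  - A = 2
  [e^{2 x}]:  - 2 A^{2} = -8
Solving: A = -2.
Check against the point condition:
  u(0, 0) = -2  ⟹  A = -2  ✓
Hence u(x, y) = - 2 e^{x}.

Answer: u(x, y) = - 2 e^{x}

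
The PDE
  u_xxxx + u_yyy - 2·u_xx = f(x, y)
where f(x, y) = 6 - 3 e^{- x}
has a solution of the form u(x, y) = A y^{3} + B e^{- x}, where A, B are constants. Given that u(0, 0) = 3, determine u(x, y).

Substitute the ansatz u = A y^{3} + B e^{- x} into the left-hand side.
Derivatives of the ansatz:
  u_xxxx = B e^{- x}
  u_yyy = 6 A
  u_xx = B e^{- x}
Term by term:
  u_xxxx = B e^{- x}
  u_yyy = 6 A
  -2·u_xx = - 2 B e^{- x}
So the left-hand side equals
  6 A - B e^{- x}
This must equal f(x, y) = 6 - 3 e^{- x} identically.
Matching coefficients of the independent functions:
  [constant term]:  6 A = 6
  [e^{- x}]:  - B = -3
Solving: A = 1, B = 3.
Check against the point condition:
  u(0, 0) = 3  ⟹  B = 3  ✓
Hence u(x, y) = y^{3} + 3 e^{- x}.

Answer: u(x, y) = y^{3} + 3 e^{- x}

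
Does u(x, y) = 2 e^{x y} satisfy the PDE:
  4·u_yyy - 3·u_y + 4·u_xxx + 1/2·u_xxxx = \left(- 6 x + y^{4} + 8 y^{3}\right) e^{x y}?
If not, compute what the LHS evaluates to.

Evaluate each term of the left-hand side for u = 2 e^{x y}.
Derivatives:
  u_yyy = 2 x^{3} e^{x y}
  u_y = 2 x e^{x y}
  u_xxx = 2 y^{3} e^{x y}
  u_xxxx = 2 y^{4} e^{x y}
Terms:
  4·u_yyy = 8 x^{3} e^{x y}
  -3·u_y = - 6 x e^{x y}
  4·u_xxx = 8 y^{3} e^{x y}
  1/2·u_xxxx = y^{4} e^{x y}
Sum: LHS = \left(8 x^{3} - 6 x + y^{4} + 8 y^{3}\right) e^{x y}
Given right-hand side: \left(- 6 x + y^{4} + 8 y^{3}\right) e^{x y}. Difference LHS − RHS = 8 x^{3} e^{x y} ≠ 0, so u is not a solution.

Answer: No, the LHS evaluates to \left(8 x^{3} - 6 x + y^{4} + 8 y^{3}\right) e^{x y}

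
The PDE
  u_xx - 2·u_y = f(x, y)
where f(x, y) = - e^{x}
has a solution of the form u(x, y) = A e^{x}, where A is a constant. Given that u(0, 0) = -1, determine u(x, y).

Answer: u(x, y) = - e^{x}

Derivation:
Substitute the ansatz u = A e^{x} into the left-hand side.
Derivatives of the ansatz:
  u_xx = A e^{x}
  u_y = 0
Term by term:
  u_xx = A e^{x}
  -2·u_y = 0
So the left-hand side equals
  A e^{x}
This must equal f(x, y) = - e^{x} identically.
Matching coefficients of the independent functions:
  [e^{x}]:  A = -1
Solving: A = -1.
Check against the point condition:
  u(0, 0) = -1  ⟹  A = -1  ✓
Hence u(x, y) = - e^{x}.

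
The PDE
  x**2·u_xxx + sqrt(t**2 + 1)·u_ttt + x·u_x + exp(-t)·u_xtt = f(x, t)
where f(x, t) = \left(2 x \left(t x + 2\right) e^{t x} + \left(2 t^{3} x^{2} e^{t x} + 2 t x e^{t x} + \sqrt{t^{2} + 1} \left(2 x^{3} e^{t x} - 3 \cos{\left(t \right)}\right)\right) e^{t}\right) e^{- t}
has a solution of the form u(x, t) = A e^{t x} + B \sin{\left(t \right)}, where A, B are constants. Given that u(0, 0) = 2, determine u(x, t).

Substitute the ansatz u = A e^{t x} + B \sin{\left(t \right)} into the left-hand side.
Derivatives of the ansatz:
  u_xxx = A t^{3} e^{t x}
  u_ttt = A x^{3} e^{t x} - B \cos{\left(t \right)}
  u_x = A t e^{t x}
  u_xtt = A t x^{2} e^{t x} + 2 A x e^{t x}
Term by term:
  x**2·u_xxx = A t^{3} x^{2} e^{t x}
  sqrt(t**2 + 1)·u_ttt = A x^{3} \sqrt{t^{2} + 1} e^{t x} - B \sqrt{t^{2} + 1} \cos{\left(t \right)}
  x·u_x = A t x e^{t x}
  exp(-t)·u_xtt = A t x^{2} e^{- t} e^{t x} + 2 A x e^{- t} e^{t x}
So the left-hand side equals
  A t^{3} x^{2} e^{t x} + A t x^{2} e^{- t} e^{t x} + A t x e^{t x} + A x^{3} \sqrt{t^{2} + 1} e^{t x} + 2 A x e^{- t} e^{t x} - B \sqrt{t^{2} + 1} \cos{\left(t \right)}
This must equal f(x, t) identically; expanded, f = 2 t^{3} x^{2} e^{t x} + 2 t x^{2} e^{- t} e^{t x} + 2 t x e^{t x} + 2 x^{3} \sqrt{t^{2} + 1} e^{t x} + 4 x e^{- t} e^{t x} - 3 \sqrt{t^{2} + 1} \cos{\left(t \right)}.
Matching coefficients of the independent functions:
  [\sqrt{t^{2} + 1} \cos{\left(t \right)}]:  - B = -3
  [t x e^{t x}, t^{3} x^{2} e^{t x}, x^{3} \sqrt{t^{2} + 1} e^{t x}, t x^{2} e^{- t} e^{t x}]:  A = 2
  [x e^{- t} e^{t x}]:  2 A = 4
Solving: A = 2, B = 3.
Check against the point condition:
  u(0, 0) = 2  ⟹  A = 2  ✓
Hence u(x, t) = 2 e^{t x} + 3 \sin{\left(t \right)}.

Answer: u(x, t) = 2 e^{t x} + 3 \sin{\left(t \right)}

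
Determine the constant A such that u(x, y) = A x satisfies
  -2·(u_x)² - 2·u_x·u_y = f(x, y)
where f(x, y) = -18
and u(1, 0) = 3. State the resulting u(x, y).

Substitute the ansatz u = A x into the left-hand side.
Derivatives of the ansatz:
  u_x = A
  u_y = 0
Term by term:
  -2·(u_x)² = - 2 A^{2}
  -2·u_x·u_y = 0
So the left-hand side equals
  - 2 A^{2}
This must equal f(x, y) = -18 identically.
Matching coefficients of the independent functions:
  [constant term]:  - 2 A^{2} = -18
These equations allow (A) = (-3) or (3).
Impose the point condition(s):
  u(1, 0) = 3  ⟹  A = 3
Only A = 3 satisfies everything.
Hence u(x, y) = 3 x.

Answer: u(x, y) = 3 x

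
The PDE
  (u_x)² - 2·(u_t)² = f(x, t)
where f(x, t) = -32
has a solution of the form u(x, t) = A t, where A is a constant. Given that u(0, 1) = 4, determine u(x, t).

Substitute the ansatz u = A t into the left-hand side.
Derivatives of the ansatz:
  u_x = 0
  u_t = A
Term by term:
  (u_x)² = 0
  -2·(u_t)² = - 2 A^{2}
So the left-hand side equals
  - 2 A^{2}
This must equal f(x, t) = -32 identically.
Matching coefficients of the independent functions:
  [constant term]:  - 2 A^{2} = -32
These equations allow (A) = (-4) or (4).
Impose the point condition(s):
  u(0, 1) = 4  ⟹  A = 4
Only A = 4 satisfies everything.
Hence u(x, t) = 4 t.

Answer: u(x, t) = 4 t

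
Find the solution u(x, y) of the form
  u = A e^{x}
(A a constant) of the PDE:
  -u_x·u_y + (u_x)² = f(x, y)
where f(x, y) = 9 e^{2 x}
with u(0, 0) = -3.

Substitute the ansatz u = A e^{x} into the left-hand side.
Derivatives of the ansatz:
  u_x = A e^{x}
  u_y = 0
Term by term:
  -u_x·u_y = 0
  (u_x)² = A^{2} e^{2 x}
So the left-hand side equals
  A^{2} e^{2 x}
This must equal f(x, y) = 9 e^{2 x} identically.
Matching coefficients of the independent functions:
  [e^{2 x}]:  A^{2} = 9
These equations allow (A) = (-3) or (3).
Impose the point condition(s):
  u(0, 0) = -3  ⟹  A = -3
Only A = -3 satisfies everything.
Hence u(x, y) = - 3 e^{x}.

Answer: u(x, y) = - 3 e^{x}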